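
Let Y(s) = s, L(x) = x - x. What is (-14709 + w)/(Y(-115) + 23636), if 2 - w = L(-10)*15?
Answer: -14707/23521 ≈ -0.62527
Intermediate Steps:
L(x) = 0
w = 2 (w = 2 - 0*15 = 2 - 1*0 = 2 + 0 = 2)
(-14709 + w)/(Y(-115) + 23636) = (-14709 + 2)/(-115 + 23636) = -14707/23521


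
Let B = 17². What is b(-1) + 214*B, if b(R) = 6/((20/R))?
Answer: 618457/10 ≈ 61846.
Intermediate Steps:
b(R) = 3*R/10 (b(R) = 6*(R/20) = 3*R/10)
B = 289
b(-1) + 214*B = (3/10)*(-1) + 214*289 = -3/10 + 61846 = 618457/10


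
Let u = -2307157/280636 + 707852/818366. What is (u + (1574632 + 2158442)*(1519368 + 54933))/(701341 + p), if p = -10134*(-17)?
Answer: 674862558347172047408517/100318963065084172 ≈ 6.7272e+6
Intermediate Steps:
u = -844725045795/114831480388 (u = -2307157*1/280636 + 707852*(1/818366) = -2307157/280636 + 353926/409183 = -844725045795/114831480388 ≈ -7.3562)
p = 172278
(u + (1574632 + 2158442)*(1519368 + 54933))/(701341 + p) = (-844725045795/114831480388 + (1574632 + 2158442)*(1519368 + 54933))/(701341 + 172278) = (-844725045795/114831480388 + 3733074*1574301)/873619 = (-844725045795/114831480388 + 5876982131274)*(1/873619) = (674862558347172047408517/114831480388)*(1/873619) = 674862558347172047408517/100318963065084172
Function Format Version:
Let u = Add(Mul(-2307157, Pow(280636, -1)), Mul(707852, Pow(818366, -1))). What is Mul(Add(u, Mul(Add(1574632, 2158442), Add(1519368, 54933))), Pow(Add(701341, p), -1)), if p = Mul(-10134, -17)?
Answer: Rational(674862558347172047408517, 100318963065084172) ≈ 6.7272e+6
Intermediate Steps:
u = Rational(-844725045795, 114831480388) (u = Add(Mul(-2307157, Rational(1, 280636)), Mul(707852, Rational(1, 818366))) = Add(Rational(-2307157, 280636), Rational(353926, 409183)) = Rational(-844725045795, 114831480388) ≈ -7.3562)
p = 172278
Mul(Add(u, Mul(Add(1574632, 2158442), Add(1519368, 54933))), Pow(Add(701341, p), -1)) = Mul(Add(Rational(-844725045795, 114831480388), Mul(Add(1574632, 2158442), Add(1519368, 54933))), Pow(Add(701341, 172278), -1)) = Mul(Add(Rational(-844725045795, 114831480388), Mul(3733074, 1574301)), Pow(873619, -1)) = Mul(Add(Rational(-844725045795, 114831480388), 5876982131274), Rational(1, 873619)) = Mul(Rational(674862558347172047408517, 114831480388), Rational(1, 873619)) = Rational(674862558347172047408517, 100318963065084172)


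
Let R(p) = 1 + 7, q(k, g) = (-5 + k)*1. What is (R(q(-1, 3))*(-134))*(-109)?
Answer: 116848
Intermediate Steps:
q(k, g) = -5 + k
R(p) = 8
(R(q(-1, 3))*(-134))*(-109) = (8*(-134))*(-109) = -1072*(-109) = 116848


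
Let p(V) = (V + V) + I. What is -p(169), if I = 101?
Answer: -439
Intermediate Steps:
p(V) = 101 + 2*V (p(V) = (V + V) + 101 = 2*V + 101 = 101 + 2*V)
-p(169) = -(101 + 2*169) = -(101 + 338) = -1*439 = -439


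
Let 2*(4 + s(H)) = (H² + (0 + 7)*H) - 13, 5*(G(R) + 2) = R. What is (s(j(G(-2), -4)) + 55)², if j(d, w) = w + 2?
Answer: 6241/4 ≈ 1560.3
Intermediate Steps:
G(R) = -2 + R/5
j(d, w) = 2 + w
s(H) = -21/2 + H²/2 + 7*H/2 (s(H) = -4 + ((H² + (0 + 7)*H) - 13)/2 = -4 + ((H² + 7*H) - 13)/2 = -4 + (-13 + H² + 7*H)/2 = -4 + (-13/2 + H²/2 + 7*H/2) = -21/2 + H²/2 + 7*H/2)
(s(j(G(-2), -4)) + 55)² = ((-21/2 + (2 - 4)²/2 + 7*(2 - 4)/2) + 55)² = ((-21/2 + (½)*(-2)² + (7/2)*(-2)) + 55)² = ((-21/2 + (½)*4 - 7) + 55)² = ((-21/2 + 2 - 7) + 55)² = (-31/2 + 55)² = (79/2)² = 6241/4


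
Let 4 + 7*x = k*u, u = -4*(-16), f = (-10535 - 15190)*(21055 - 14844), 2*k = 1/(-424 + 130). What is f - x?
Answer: -164411535671/1029 ≈ -1.5978e+8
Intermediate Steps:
k = -1/588 (k = 1/(2*(-424 + 130)) = (1/2)/(-294) = (1/2)*(-1/294) = -1/588 ≈ -0.0017007)
f = -159777975 (f = -25725*6211 = -159777975)
u = 64
x = -604/1029 (x = -4/7 + (-1/588*64)/7 = -4/7 + (1/7)*(-16/147) = -4/7 - 16/1029 = -604/1029 ≈ -0.58698)
f - x = -159777975 - 1*(-604/1029) = -159777975 + 604/1029 = -164411535671/1029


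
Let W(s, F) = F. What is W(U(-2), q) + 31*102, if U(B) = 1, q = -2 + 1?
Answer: 3161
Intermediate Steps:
q = -1
W(U(-2), q) + 31*102 = -1 + 31*102 = -1 + 3162 = 3161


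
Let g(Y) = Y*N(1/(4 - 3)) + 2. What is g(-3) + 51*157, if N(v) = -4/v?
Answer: 8021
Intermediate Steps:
g(Y) = 2 - 4*Y (g(Y) = Y*(-4/(1/(4 - 3))) + 2 = Y*(-4/(1/1)) + 2 = Y*(-4/1) + 2 = Y*(-4*1) + 2 = Y*(-4) + 2 = -4*Y + 2 = 2 - 4*Y)
g(-3) + 51*157 = (2 - 4*(-3)) + 51*157 = (2 + 12) + 8007 = 14 + 8007 = 8021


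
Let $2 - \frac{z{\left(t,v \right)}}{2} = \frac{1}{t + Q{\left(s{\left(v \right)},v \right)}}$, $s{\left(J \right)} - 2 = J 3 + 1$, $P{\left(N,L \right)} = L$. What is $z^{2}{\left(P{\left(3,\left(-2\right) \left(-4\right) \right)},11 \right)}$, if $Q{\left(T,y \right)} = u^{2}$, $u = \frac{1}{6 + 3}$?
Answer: $\frac{5924356}{421201} \approx 14.065$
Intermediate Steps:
$u = \frac{1}{9} \approx 0.11111$
$s{\left(J \right)} = 3 + 3 J$ ($s{\left(J \right)} = 2 + \left(J 3 + 1\right) = 2 + \left(3 J + 1\right) = 2 + \left(1 + 3 J\right) = 3 + 3 J$)
$Q{\left(T,y \right)} = \frac{1}{81}$ ($Q{\left(T,y \right)} = \left(\frac{1}{9}\right)^{2} = \frac{1}{81}$)
$z{\left(t,v \right)} = 4 - \frac{2}{\frac{1}{81} + t}$ ($z{\left(t,v \right)} = 4 - \frac{2}{t + \frac{1}{81}} = 4 - \frac{2}{\frac{1}{81} + t}$)
$z^{2}{\left(P{\left(3,\left(-2\right) \left(-4\right) \right)},11 \right)} = \left(\frac{2 \left(-79 + 162 \left(\left(-2\right) \left(-4\right)\right)\right)}{1 + 81 \left(\left(-2\right) \left(-4\right)\right)}\right)^{2} = \left(\frac{2 \left(-79 + 162 \cdot 8\right)}{1 + 81 \cdot 8}\right)^{2} = \left(\frac{2 \left(-79 + 1296\right)}{1 + 648}\right)^{2} = \left(2 \cdot \frac{1}{649} \cdot 1217\right)^{2} = \left(\frac{2434}{649}\right)^{2} = \frac{5924356}{421201}$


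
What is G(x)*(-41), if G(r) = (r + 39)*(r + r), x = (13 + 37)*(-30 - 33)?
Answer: -803571300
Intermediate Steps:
x = -3150 (x = 50*(-63) = -3150)
G(r) = 2*r*(39 + r) (G(r) = (39 + r)*(2*r) = 2*r*(39 + r))
G(x)*(-41) = (2*(-3150)*(39 - 3150))*(-41) = (2*(-3150)*(-3111))*(-41) = 19599300*(-41) = -803571300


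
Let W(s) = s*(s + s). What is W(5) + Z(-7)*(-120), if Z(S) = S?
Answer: 890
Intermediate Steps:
W(s) = 2*s² (W(s) = s*(2*s) = 2*s²)
W(5) + Z(-7)*(-120) = 2*5² - 7*(-120) = 2*25 + 840 = 50 + 840 = 890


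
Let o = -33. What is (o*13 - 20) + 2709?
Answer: 2260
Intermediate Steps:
(o*13 - 20) + 2709 = (-33*13 - 20) + 2709 = (-429 - 20) + 2709 = -449 + 2709 = 2260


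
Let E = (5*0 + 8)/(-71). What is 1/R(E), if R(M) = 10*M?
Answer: -71/80 ≈ -0.88750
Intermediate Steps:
E = -8/71 (E = (0 + 8)*(-1/71) = 8*(-1/71) = -8/71 ≈ -0.11268)
1/R(E) = 1/(10*(-8/71)) = 1/(-80/71) = -71/80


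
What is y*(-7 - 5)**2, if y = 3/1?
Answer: 432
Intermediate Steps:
y = 3 (y = 3*1 = 3)
y*(-7 - 5)**2 = 3*(-7 - 5)**2 = 3*(-12)**2 = 3*144 = 432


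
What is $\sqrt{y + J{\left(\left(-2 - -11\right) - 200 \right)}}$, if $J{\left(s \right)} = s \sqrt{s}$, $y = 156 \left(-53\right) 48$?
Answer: $\sqrt{-396864 - 191 i \sqrt{191}} \approx 2.095 - 629.97 i$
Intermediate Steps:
$y = -396864$ ($y = \left(-8268\right) 48 = -396864$)
$J{\left(s \right)} = s^{\frac{3}{2}}$
$\sqrt{y + J{\left(\left(-2 - -11\right) - 200 \right)}} = \sqrt{-396864 + \left(\left(-2 - -11\right) - 200\right)^{\frac{3}{2}}} = \sqrt{-396864 + \left(\left(-2 + 11\right) - 200\right)^{\frac{3}{2}}} = \sqrt{-396864 + \left(9 - 200\right)^{\frac{3}{2}}} = \sqrt{-396864 + \left(-191\right)^{\frac{3}{2}}} = \sqrt{-396864 - 191 i \sqrt{191}}$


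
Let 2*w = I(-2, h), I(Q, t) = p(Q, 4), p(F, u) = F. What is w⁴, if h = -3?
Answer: 1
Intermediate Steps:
I(Q, t) = Q
w = -1 (w = (½)*(-2) = -1)
w⁴ = (-1)⁴ = 1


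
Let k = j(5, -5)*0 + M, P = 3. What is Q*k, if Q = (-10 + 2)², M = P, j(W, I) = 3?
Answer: 192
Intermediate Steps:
M = 3
k = 3 (k = 3*0 + 3 = 0 + 3 = 3)
Q = 64 (Q = (-8)² = 64)
Q*k = 64*3 = 192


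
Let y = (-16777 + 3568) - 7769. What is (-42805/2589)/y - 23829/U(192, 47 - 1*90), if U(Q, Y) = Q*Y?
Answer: 215759174483/74733369792 ≈ 2.8871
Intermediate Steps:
y = -20978 (y = -13209 - 7769 = -20978)
(-42805/2589)/y - 23829/U(192, 47 - 1*90) = -42805/2589/(-20978) - 23829*1/(192*(47 - 1*90)) = -42805*1/2589*(-1/20978) - 23829*1/(192*(47 - 90)) = -42805/2589*(-1/20978) - 23829/(192*(-43)) = 42805/54312042 - 23829/(-8256) = 42805/54312042 - 23829*(-1/8256) = 42805/54312042 + 7943/2752 = 215759174483/74733369792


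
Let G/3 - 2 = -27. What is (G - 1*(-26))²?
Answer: 2401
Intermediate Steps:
G = -75 (G = 6 + 3*(-27) = 6 - 81 = -75)
(G - 1*(-26))² = (-75 - 1*(-26))² = (-75 + 26)² = (-49)² = 2401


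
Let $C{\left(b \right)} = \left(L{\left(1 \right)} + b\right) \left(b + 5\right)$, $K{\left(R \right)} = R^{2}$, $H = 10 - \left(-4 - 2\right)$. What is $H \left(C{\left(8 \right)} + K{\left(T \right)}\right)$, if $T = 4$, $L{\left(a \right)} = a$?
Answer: $2128$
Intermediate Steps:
$H = 16$ ($H = 10 - -6 = 10 + 6 = 16$)
$C{\left(b \right)} = \left(1 + b\right) \left(5 + b\right)$ ($C{\left(b \right)} = \left(1 + b\right) \left(b + 5\right) = \left(1 + b\right) \left(5 + b\right)$)
$H \left(C{\left(8 \right)} + K{\left(T \right)}\right) = 16 \left(\left(5 + 8^{2} + 6 \cdot 8\right) + 4^{2}\right) = 16 \left(\left(5 + 64 + 48\right) + 16\right) = 16 \left(117 + 16\right) = 16 \cdot 133 = 2128$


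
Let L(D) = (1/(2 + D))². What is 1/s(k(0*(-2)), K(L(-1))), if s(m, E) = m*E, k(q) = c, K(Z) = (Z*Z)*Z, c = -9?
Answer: -⅑ ≈ -0.11111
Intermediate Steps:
L(D) = (2 + D)⁻²
K(Z) = Z³ (K(Z) = Z²*Z = Z³)
k(q) = -9
s(m, E) = E*m
1/s(k(0*(-2)), K(L(-1))) = 1/(((2 - 1)⁻²)³*(-9)) = 1/((1⁻²)³*(-9)) = 1/(1³*(-9)) = 1/(1*(-9)) = 1/(-9) = -⅑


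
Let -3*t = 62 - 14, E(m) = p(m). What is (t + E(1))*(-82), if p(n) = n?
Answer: 1230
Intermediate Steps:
E(m) = m
t = -16 (t = -(62 - 14)/3 = -⅓*48 = -16)
(t + E(1))*(-82) = (-16 + 1)*(-82) = -15*(-82) = 1230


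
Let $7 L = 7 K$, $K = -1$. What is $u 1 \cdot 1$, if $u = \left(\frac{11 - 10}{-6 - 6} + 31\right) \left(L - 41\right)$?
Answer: $- \frac{2597}{2} \approx -1298.5$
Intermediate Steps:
$L = -1$ ($L = \frac{7 \left(-1\right)}{7} = \frac{1}{7} \left(-7\right) = -1$)
$u = - \frac{2597}{2}$ ($u = \left(\frac{11 - 10}{-6 - 6} + 31\right) \left(-1 - 41\right) = \left(1 \frac{1}{-12} + 31\right) \left(-42\right) = \left(1 \left(- \frac{1}{12}\right) + 31\right) \left(-42\right) = \left(- \frac{1}{12} + 31\right) \left(-42\right) = \frac{371}{12} \left(-42\right) = - \frac{2597}{2} \approx -1298.5$)
$u 1 \cdot 1 = - \frac{2597 \cdot 1 \cdot 1}{2} = \left(- \frac{2597}{2}\right) 1 = - \frac{2597}{2}$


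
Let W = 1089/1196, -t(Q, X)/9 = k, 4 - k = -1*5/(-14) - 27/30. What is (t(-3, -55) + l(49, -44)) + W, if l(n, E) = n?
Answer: 377779/41860 ≈ 9.0248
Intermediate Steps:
k = 159/35 (k = 4 - (-1*5/(-14) - 27/30) = 4 - (-5*(-1/14) - 27*1/30) = 4 - (5/14 - 9/10) = 4 - 1*(-19/35) = 4 + 19/35 = 159/35 ≈ 4.5429)
t(Q, X) = -1431/35 (t(Q, X) = -9*159/35 = -1431/35)
W = 1089/1196 (W = 1089*(1/1196) = 1089/1196 ≈ 0.91053)
(t(-3, -55) + l(49, -44)) + W = (-1431/35 + 49) + 1089/1196 = 284/35 + 1089/1196 = 377779/41860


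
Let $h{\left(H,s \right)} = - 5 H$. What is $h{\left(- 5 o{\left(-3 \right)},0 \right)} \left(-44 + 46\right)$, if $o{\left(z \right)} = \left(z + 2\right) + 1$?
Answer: $0$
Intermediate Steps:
$o{\left(z \right)} = 3 + z$ ($o{\left(z \right)} = \left(2 + z\right) + 1 = 3 + z$)
$h{\left(- 5 o{\left(-3 \right)},0 \right)} \left(-44 + 46\right) = - 5 \left(- 5 \left(3 - 3\right)\right) \left(-44 + 46\right) = - 5 \left(\left(-5\right) 0\right) 2 = \left(-5\right) 0 \cdot 2 = 0 \cdot 2 = 0$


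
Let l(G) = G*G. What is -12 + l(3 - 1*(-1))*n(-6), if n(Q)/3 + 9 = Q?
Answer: -732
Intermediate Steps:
n(Q) = -27 + 3*Q
l(G) = G**2
-12 + l(3 - 1*(-1))*n(-6) = -12 + (3 - 1*(-1))**2*(-27 + 3*(-6)) = -12 + (3 + 1)**2*(-27 - 18) = -12 + 4**2*(-45) = -12 + 16*(-45) = -12 - 720 = -732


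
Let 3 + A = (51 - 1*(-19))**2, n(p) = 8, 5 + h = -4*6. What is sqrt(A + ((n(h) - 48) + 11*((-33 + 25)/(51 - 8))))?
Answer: sqrt(8976809)/43 ≈ 69.677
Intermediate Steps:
h = -29 (h = -5 - 4*6 = -5 - 24 = -29)
A = 4897 (A = -3 + (51 - 1*(-19))**2 = -3 + (51 + 19)**2 = -3 + 70**2 = -3 + 4900 = 4897)
sqrt(A + ((n(h) - 48) + 11*((-33 + 25)/(51 - 8)))) = sqrt(4897 + ((8 - 48) + 11*((-33 + 25)/(51 - 8)))) = sqrt(4897 + (-40 + 11*(-8/43))) = sqrt(4897 + (-40 - 88/43)) = sqrt(4897 - 1808/43) = sqrt(208763/43) = sqrt(8976809)/43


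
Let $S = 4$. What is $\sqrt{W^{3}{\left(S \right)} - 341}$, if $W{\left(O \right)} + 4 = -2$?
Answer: $i \sqrt{557} \approx 23.601 i$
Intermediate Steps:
$W{\left(O \right)} = -6$ ($W{\left(O \right)} = -4 - 2 = -6$)
$\sqrt{W^{3}{\left(S \right)} - 341} = \sqrt{\left(-6\right)^{3} - 341} = \sqrt{-216 - 341} = \sqrt{-557} = i \sqrt{557}$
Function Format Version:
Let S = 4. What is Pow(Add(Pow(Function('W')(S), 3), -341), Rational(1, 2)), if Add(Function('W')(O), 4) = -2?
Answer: Mul(I, Pow(557, Rational(1, 2))) ≈ Mul(23.601, I)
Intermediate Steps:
Function('W')(O) = -6 (Function('W')(O) = Add(-4, -2) = -6)
Pow(Add(Pow(Function('W')(S), 3), -341), Rational(1, 2)) = Pow(Add(Pow(-6, 3), -341), Rational(1, 2)) = Pow(Add(-216, -341), Rational(1, 2)) = Pow(-557, Rational(1, 2)) = Mul(I, Pow(557, Rational(1, 2)))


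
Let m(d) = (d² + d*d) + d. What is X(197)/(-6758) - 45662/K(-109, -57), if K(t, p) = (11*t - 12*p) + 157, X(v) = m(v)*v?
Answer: -2589698447/1209682 ≈ -2140.8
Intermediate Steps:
m(d) = d + 2*d² (m(d) = (d² + d²) + d = 2*d² + d = d + 2*d²)
X(v) = v²*(1 + 2*v) (X(v) = (v*(1 + 2*v))*v = v²*(1 + 2*v))
K(t, p) = 157 - 12*p + 11*t (K(t, p) = (-12*p + 11*t) + 157 = 157 - 12*p + 11*t)
X(197)/(-6758) - 45662/K(-109, -57) = (197²*(1 + 2*197))/(-6758) - 45662/(157 - 12*(-57) + 11*(-109)) = (38809*(1 + 394))*(-1/6758) - 45662/(157 + 684 - 1199) = (38809*395)*(-1/6758) - 45662/(-358) = 15329555*(-1/6758) - 45662*(-1/358) = -15329555/6758 + 22831/179 = -2589698447/1209682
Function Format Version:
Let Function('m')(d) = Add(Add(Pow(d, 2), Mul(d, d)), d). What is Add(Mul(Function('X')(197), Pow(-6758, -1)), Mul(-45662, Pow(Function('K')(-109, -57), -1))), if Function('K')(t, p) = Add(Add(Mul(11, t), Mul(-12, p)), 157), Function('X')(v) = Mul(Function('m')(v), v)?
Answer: Rational(-2589698447, 1209682) ≈ -2140.8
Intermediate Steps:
Function('m')(d) = Add(d, Mul(2, Pow(d, 2))) (Function('m')(d) = Add(Add(Pow(d, 2), Pow(d, 2)), d) = Add(Mul(2, Pow(d, 2)), d) = Add(d, Mul(2, Pow(d, 2))))
Function('X')(v) = Mul(Pow(v, 2), Add(1, Mul(2, v))) (Function('X')(v) = Mul(Mul(v, Add(1, Mul(2, v))), v) = Mul(Pow(v, 2), Add(1, Mul(2, v))))
Function('K')(t, p) = Add(157, Mul(-12, p), Mul(11, t)) (Function('K')(t, p) = Add(Add(Mul(-12, p), Mul(11, t)), 157) = Add(157, Mul(-12, p), Mul(11, t)))
Add(Mul(Function('X')(197), Pow(-6758, -1)), Mul(-45662, Pow(Function('K')(-109, -57), -1))) = Add(Mul(Mul(Pow(197, 2), Add(1, Mul(2, 197))), Pow(-6758, -1)), Mul(-45662, Pow(Add(157, Mul(-12, -57), Mul(11, -109)), -1))) = Add(Mul(Mul(38809, Add(1, 394)), Rational(-1, 6758)), Mul(-45662, Pow(Add(157, 684, -1199), -1))) = Add(Mul(Mul(38809, 395), Rational(-1, 6758)), Mul(-45662, Pow(-358, -1))) = Add(Mul(15329555, Rational(-1, 6758)), Mul(-45662, Rational(-1, 358))) = Add(Rational(-15329555, 6758), Rational(22831, 179)) = Rational(-2589698447, 1209682)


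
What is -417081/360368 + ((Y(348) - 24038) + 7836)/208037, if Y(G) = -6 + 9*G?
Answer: -91480451965/74969877616 ≈ -1.2202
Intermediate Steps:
-417081/360368 + ((Y(348) - 24038) + 7836)/208037 = -417081/360368 + (((-6 + 9*348) - 24038) + 7836)/208037 = -417081*1/360368 + (((-6 + 3132) - 24038) + 7836)*(1/208037) = -417081/360368 + ((3126 - 24038) + 7836)*(1/208037) = -417081/360368 + (-20912 + 7836)*(1/208037) = -417081/360368 - 13076*1/208037 = -417081/360368 - 13076/208037 = -91480451965/74969877616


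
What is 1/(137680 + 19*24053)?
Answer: 1/594687 ≈ 1.6816e-6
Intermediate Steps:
1/(137680 + 19*24053) = 1/(137680 + 457007) = 1/594687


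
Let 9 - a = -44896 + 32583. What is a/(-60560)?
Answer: -6161/30280 ≈ -0.20347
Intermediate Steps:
a = 12322 (a = 9 - (-44896 + 32583) = 9 - 1*(-12313) = 9 + 12313 = 12322)
a/(-60560) = 12322/(-60560) = 12322*(-1/60560) = -6161/30280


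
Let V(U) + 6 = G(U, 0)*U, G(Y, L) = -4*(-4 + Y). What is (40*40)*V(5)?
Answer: -41600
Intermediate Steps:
G(Y, L) = 16 - 4*Y
V(U) = -6 + U*(16 - 4*U) (V(U) = -6 + (16 - 4*U)*U = -6 + U*(16 - 4*U))
(40*40)*V(5) = (40*40)*(-6 - 4*5**2 + 16*5) = 1600*(-6 - 4*25 + 80) = 1600*(-6 - 100 + 80) = 1600*(-26) = -41600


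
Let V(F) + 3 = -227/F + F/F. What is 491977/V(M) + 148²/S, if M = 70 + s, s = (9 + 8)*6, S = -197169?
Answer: -16684461962620/112583499 ≈ -1.4820e+5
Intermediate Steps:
s = 102 (s = 17*6 = 102)
M = 172 (M = 70 + 102 = 172)
V(F) = -2 - 227/F (V(F) = -3 + (-227/F + F/F) = -3 + (-227/F + 1) = -3 + (1 - 227/F) = -2 - 227/F)
491977/V(M) + 148²/S = 491977/(-2 - 227/172) + 148²/(-197169) = 491977/(-2 - 227*1/172) + 21904*(-1/197169) = 491977/(-2 - 227/172) - 21904/197169 = 491977/(-571/172) - 21904/197169 = 491977*(-172/571) - 21904/197169 = -84620044/571 - 21904/197169 = -16684461962620/112583499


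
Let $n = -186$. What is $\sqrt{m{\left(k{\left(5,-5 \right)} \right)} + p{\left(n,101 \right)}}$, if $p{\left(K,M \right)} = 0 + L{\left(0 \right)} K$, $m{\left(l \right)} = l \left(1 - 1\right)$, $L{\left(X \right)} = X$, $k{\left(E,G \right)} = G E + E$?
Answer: $0$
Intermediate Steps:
$k{\left(E,G \right)} = E + E G$ ($k{\left(E,G \right)} = E G + E = E + E G$)
$m{\left(l \right)} = 0$ ($m{\left(l \right)} = l 0 = 0$)
$p{\left(K,M \right)} = 0$ ($p{\left(K,M \right)} = 0 + 0 K = 0 + 0 = 0$)
$\sqrt{m{\left(k{\left(5,-5 \right)} \right)} + p{\left(n,101 \right)}} = \sqrt{0 + 0} = \sqrt{0} = 0$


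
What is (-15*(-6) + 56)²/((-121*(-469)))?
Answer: 21316/56749 ≈ 0.37562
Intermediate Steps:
(-15*(-6) + 56)²/((-121*(-469))) = (90 + 56)²/56749 = 146²*(1/56749) = 21316*(1/56749) = 21316/56749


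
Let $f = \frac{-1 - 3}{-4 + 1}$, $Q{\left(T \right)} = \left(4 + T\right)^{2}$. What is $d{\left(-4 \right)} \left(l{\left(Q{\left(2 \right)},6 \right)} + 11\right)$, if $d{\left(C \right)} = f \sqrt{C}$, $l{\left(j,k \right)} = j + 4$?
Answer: $136 i \approx 136.0 i$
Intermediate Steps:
$l{\left(j,k \right)} = 4 + j$
$f = \frac{4}{3}$ ($f = - \frac{4}{-3} = \left(-4\right) \left(- \frac{1}{3}\right) = \frac{4}{3} \approx 1.3333$)
$d{\left(C \right)} = \frac{4 \sqrt{C}}{3}$
$d{\left(-4 \right)} \left(l{\left(Q{\left(2 \right)},6 \right)} + 11\right) = \frac{4 \sqrt{-4}}{3} \left(\left(4 + \left(4 + 2\right)^{2}\right) + 11\right) = \frac{4 \cdot 2 i}{3} \left(\left(4 + 6^{2}\right) + 11\right) = \frac{8 i}{3} \left(\left(4 + 36\right) + 11\right) = \frac{8 i}{3} \left(40 + 11\right) = \frac{8 i}{3} \cdot 51 = 136 i$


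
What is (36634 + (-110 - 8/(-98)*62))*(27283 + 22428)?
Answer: 88978911964/49 ≈ 1.8159e+9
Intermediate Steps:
(36634 + (-110 - 8/(-98)*62))*(27283 + 22428) = (36634 + (-110 - 8*(-1/98)*62))*49711 = (36634 + (-110 + (4/49)*62))*49711 = (36634 + (-110 + 248/49))*49711 = (36634 - 5142/49)*49711 = (1789924/49)*49711 = 88978911964/49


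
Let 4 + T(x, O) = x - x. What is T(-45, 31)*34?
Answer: -136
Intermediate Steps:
T(x, O) = -4 (T(x, O) = -4 + (x - x) = -4 + 0 = -4)
T(-45, 31)*34 = -4*34 = -136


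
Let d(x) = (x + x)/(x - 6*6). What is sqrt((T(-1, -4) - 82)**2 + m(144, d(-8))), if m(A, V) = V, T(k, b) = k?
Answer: sqrt(833613)/11 ≈ 83.002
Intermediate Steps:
d(x) = 2*x/(-36 + x) (d(x) = (2*x)/(x - 36) = (2*x)/(-36 + x) = 2*x/(-36 + x))
sqrt((T(-1, -4) - 82)**2 + m(144, d(-8))) = sqrt((-1 - 82)**2 + 2*(-8)/(-36 - 8)) = sqrt((-83)**2 + 2*(-8)/(-44)) = sqrt(6889 + 2*(-8)*(-1/44)) = sqrt(6889 + 4/11) = sqrt(75783/11) = sqrt(833613)/11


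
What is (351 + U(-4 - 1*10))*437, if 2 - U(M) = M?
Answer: 160379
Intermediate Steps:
U(M) = 2 - M
(351 + U(-4 - 1*10))*437 = (351 + (2 - (-4 - 1*10)))*437 = (351 + (2 - (-4 - 10)))*437 = (351 + (2 - 1*(-14)))*437 = (351 + (2 + 14))*437 = (351 + 16)*437 = 367*437 = 160379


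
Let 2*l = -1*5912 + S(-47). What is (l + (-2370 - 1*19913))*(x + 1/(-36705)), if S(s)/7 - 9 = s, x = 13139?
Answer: -12236078171768/36705 ≈ -3.3336e+8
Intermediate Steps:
S(s) = 63 + 7*s
l = -3089 (l = (-1*5912 + (63 + 7*(-47)))/2 = (-5912 + (63 - 329))/2 = (-5912 - 266)/2 = (½)*(-6178) = -3089)
(l + (-2370 - 1*19913))*(x + 1/(-36705)) = (-3089 + (-2370 - 1*19913))*(13139 + 1/(-36705)) = (-3089 + (-2370 - 19913))*(13139 - 1/36705) = (-3089 - 22283)*(482266994/36705) = -25372*482266994/36705 = -12236078171768/36705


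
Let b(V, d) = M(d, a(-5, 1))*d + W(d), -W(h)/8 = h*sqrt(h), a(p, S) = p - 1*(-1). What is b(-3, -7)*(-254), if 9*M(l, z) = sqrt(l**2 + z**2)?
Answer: 1778*sqrt(65)/9 - 14224*I*sqrt(7) ≈ 1592.7 - 37633.0*I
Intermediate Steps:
a(p, S) = 1 + p (a(p, S) = p + 1 = 1 + p)
M(l, z) = sqrt(l**2 + z**2)/9
W(h) = -8*h**(3/2) (W(h) = -8*h*sqrt(h) = -8*h**(3/2))
b(V, d) = -8*d**(3/2) + d*sqrt(16 + d**2)/9 (b(V, d) = (sqrt(d**2 + (1 - 5)**2)/9)*d - 8*d**(3/2) = (sqrt(d**2 + (-4)**2)/9)*d - 8*d**(3/2) = (sqrt(d**2 + 16)/9)*d - 8*d**(3/2) = (sqrt(16 + d**2)/9)*d - 8*d**(3/2) = d*sqrt(16 + d**2)/9 - 8*d**(3/2) = -8*d**(3/2) + d*sqrt(16 + d**2)/9)
b(-3, -7)*(-254) = (-(-56)*I*sqrt(7) + (1/9)*(-7)*sqrt(16 + (-7)**2))*(-254) = (-(-56)*I*sqrt(7) + (1/9)*(-7)*sqrt(16 + 49))*(-254) = (56*I*sqrt(7) + (1/9)*(-7)*sqrt(65))*(-254) = (56*I*sqrt(7) - 7*sqrt(65)/9)*(-254) = (-7*sqrt(65)/9 + 56*I*sqrt(7))*(-254) = 1778*sqrt(65)/9 - 14224*I*sqrt(7)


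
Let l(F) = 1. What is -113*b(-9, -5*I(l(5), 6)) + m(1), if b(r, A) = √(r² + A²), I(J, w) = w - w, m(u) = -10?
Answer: -1027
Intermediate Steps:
I(J, w) = 0
b(r, A) = √(A² + r²)
-113*b(-9, -5*I(l(5), 6)) + m(1) = -113*√((-5*0)² + (-9)²) - 10 = -113*√(0² + 81) - 10 = -113*√(0 + 81) - 10 = -113*√81 - 10 = -113*9 - 10 = -1017 - 10 = -1027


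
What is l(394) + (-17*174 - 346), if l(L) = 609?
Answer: -2695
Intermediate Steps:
l(394) + (-17*174 - 346) = 609 + (-17*174 - 346) = 609 + (-2958 - 346) = 609 - 3304 = -2695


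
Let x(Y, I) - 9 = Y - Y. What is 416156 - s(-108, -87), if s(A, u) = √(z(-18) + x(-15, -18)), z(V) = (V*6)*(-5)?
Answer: 416156 - 3*√61 ≈ 4.1613e+5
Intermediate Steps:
z(V) = -30*V (z(V) = (6*V)*(-5) = -30*V)
x(Y, I) = 9 (x(Y, I) = 9 + (Y - Y) = 9 + 0 = 9)
s(A, u) = 3*√61 (s(A, u) = √(-30*(-18) + 9) = √(540 + 9) = √549 = 3*√61)
416156 - s(-108, -87) = 416156 - 3*√61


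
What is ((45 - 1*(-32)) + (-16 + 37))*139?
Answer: 13622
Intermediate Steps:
((45 - 1*(-32)) + (-16 + 37))*139 = ((45 + 32) + 21)*139 = (77 + 21)*139 = 98*139 = 13622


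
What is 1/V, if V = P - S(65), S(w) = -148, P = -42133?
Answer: -1/41985 ≈ -2.3818e-5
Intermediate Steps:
V = -41985 (V = -42133 - 1*(-148) = -42133 + 148 = -41985)
1/V = 1/(-41985) = -1/41985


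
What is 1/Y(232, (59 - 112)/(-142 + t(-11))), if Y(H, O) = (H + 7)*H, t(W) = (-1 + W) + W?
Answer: 1/55448 ≈ 1.8035e-5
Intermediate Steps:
t(W) = -1 + 2*W
Y(H, O) = H*(7 + H) (Y(H, O) = (7 + H)*H = H*(7 + H))
1/Y(232, (59 - 112)/(-142 + t(-11))) = 1/(232*(7 + 232)) = 1/(232*239) = 1/55448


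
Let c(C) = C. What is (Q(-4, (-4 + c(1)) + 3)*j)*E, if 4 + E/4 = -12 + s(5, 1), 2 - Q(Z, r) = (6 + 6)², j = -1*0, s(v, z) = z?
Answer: 0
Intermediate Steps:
j = 0
Q(Z, r) = -142 (Q(Z, r) = 2 - (6 + 6)² = 2 - 1*12² = 2 - 1*144 = 2 - 144 = -142)
E = -60 (E = -16 + 4*(-12 + 1) = -16 + 4*(-11) = -16 - 44 = -60)
(Q(-4, (-4 + c(1)) + 3)*j)*E = -142*0*(-60) = 0*(-60) = 0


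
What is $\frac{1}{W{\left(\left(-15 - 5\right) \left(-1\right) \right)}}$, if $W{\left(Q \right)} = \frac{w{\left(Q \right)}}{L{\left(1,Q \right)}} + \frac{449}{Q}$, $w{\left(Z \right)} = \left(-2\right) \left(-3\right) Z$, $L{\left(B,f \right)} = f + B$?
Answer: $\frac{140}{3943} \approx 0.035506$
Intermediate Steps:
$L{\left(B,f \right)} = B + f$
$w{\left(Z \right)} = 6 Z$
$W{\left(Q \right)} = \frac{449}{Q} + \frac{6 Q}{1 + Q}$ ($W{\left(Q \right)} = \frac{6 Q}{1 + Q} + \frac{449}{Q} = \frac{449}{Q} + \frac{6 Q}{1 + Q}$)
$\frac{1}{W{\left(\left(-15 - 5\right) \left(-1\right) \right)}} = \frac{1}{\frac{1}{\left(-15 - 5\right) \left(-1\right)} \frac{1}{1 + \left(-15 - 5\right) \left(-1\right)} \left(449 + 6 \left(\left(-15 - 5\right) \left(-1\right)\right)^{2} + 449 \left(-15 - 5\right) \left(-1\right)\right)} = \frac{1}{\frac{1}{\left(-20\right) \left(-1\right)} \frac{1}{1 - -20} \left(449 + 6 \left(\left(-20\right) \left(-1\right)\right)^{2} + 449 \left(\left(-20\right) \left(-1\right)\right)\right)} = \frac{1}{\frac{1}{20} \frac{1}{1 + 20} \left(449 + 6 \cdot 20^{2} + 449 \cdot 20\right)} = \frac{1}{\frac{1}{20} \cdot \frac{1}{21} \left(449 + 6 \cdot 400 + 8980\right)} = \frac{1}{\frac{1}{20} \cdot \frac{1}{21} \left(449 + 2400 + 8980\right)} = \frac{1}{\frac{1}{20} \cdot \frac{1}{21} \cdot 11829} = \frac{1}{\frac{3943}{140}} = \frac{140}{3943}$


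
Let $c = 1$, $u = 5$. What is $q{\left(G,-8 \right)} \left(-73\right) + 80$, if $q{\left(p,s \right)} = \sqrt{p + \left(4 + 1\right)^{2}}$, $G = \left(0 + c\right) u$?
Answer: $80 - 73 \sqrt{30} \approx -319.84$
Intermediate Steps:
$G = 5$ ($G = \left(0 + 1\right) 5 = 1 \cdot 5 = 5$)
$q{\left(p,s \right)} = \sqrt{25 + p}$ ($q{\left(p,s \right)} = \sqrt{p + 5^{2}} = \sqrt{p + 25} = \sqrt{25 + p}$)
$q{\left(G,-8 \right)} \left(-73\right) + 80 = \sqrt{25 + 5} \left(-73\right) + 80 = \sqrt{30} \left(-73\right) + 80 = - 73 \sqrt{30} + 80 = 80 - 73 \sqrt{30}$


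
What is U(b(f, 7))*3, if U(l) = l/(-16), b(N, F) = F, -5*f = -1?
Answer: -21/16 ≈ -1.3125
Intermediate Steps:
f = ⅕ (f = -⅕*(-1) = ⅕ ≈ 0.20000)
U(l) = -l/16 (U(l) = l*(-1/16) = -l/16)
U(b(f, 7))*3 = -1/16*7*3 = -7/16*3 = -21/16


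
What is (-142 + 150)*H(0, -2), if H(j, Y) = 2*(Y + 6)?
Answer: 64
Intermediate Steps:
H(j, Y) = 12 + 2*Y (H(j, Y) = 2*(6 + Y) = 12 + 2*Y)
(-142 + 150)*H(0, -2) = (-142 + 150)*(12 + 2*(-2)) = 8*(12 - 4) = 8*8 = 64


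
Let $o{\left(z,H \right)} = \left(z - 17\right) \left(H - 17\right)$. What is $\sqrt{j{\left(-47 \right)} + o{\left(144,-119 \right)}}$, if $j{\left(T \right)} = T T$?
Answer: $i \sqrt{15063} \approx 122.73 i$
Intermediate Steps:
$o{\left(z,H \right)} = \left(-17 + H\right) \left(-17 + z\right)$ ($o{\left(z,H \right)} = \left(-17 + z\right) \left(-17 + H\right) = \left(-17 + H\right) \left(-17 + z\right)$)
$j{\left(T \right)} = T^{2}$
$\sqrt{j{\left(-47 \right)} + o{\left(144,-119 \right)}} = \sqrt{\left(-47\right)^{2} - 17272} = \sqrt{2209 + \left(289 + 2023 - 2448 - 17136\right)} = \sqrt{2209 - 17272} = \sqrt{-15063} = i \sqrt{15063}$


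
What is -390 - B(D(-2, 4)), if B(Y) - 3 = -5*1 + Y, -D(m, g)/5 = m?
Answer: -398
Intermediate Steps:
D(m, g) = -5*m
B(Y) = -2 + Y (B(Y) = 3 + (-5*1 + Y) = 3 + (-5 + Y) = -2 + Y)
-390 - B(D(-2, 4)) = -390 - (-2 - 5*(-2)) = -390 - (-2 + 10) = -390 - 1*8 = -390 - 8 = -398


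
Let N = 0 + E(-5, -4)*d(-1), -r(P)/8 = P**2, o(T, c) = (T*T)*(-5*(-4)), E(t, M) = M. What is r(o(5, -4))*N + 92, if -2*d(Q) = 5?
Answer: -19999908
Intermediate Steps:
d(Q) = -5/2 (d(Q) = -1/2*5 = -5/2)
o(T, c) = 20*T**2 (o(T, c) = T**2*20 = 20*T**2)
r(P) = -8*P**2
N = 10 (N = 0 - 4*(-5/2) = 0 + 10 = 10)
r(o(5, -4))*N + 92 = -8*(20*5**2)**2*10 + 92 = -8*(20*25)**2*10 + 92 = -8*500**2*10 + 92 = -8*250000*10 + 92 = -2000000*10 + 92 = -20000000 + 92 = -19999908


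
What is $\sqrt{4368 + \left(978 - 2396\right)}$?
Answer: $5 \sqrt{118} \approx 54.314$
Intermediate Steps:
$\sqrt{4368 + \left(978 - 2396\right)} = \sqrt{4368 - 1418} = \sqrt{2950} = 5 \sqrt{118}$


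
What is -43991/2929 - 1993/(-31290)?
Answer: -1370640893/91648410 ≈ -14.955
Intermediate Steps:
-43991/2929 - 1993/(-31290) = -43991*1/2929 - 1993*(-1/31290) = -43991/2929 + 1993/31290 = -1370640893/91648410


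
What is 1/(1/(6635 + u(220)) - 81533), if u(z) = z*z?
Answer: -55035/4487168654 ≈ -1.2265e-5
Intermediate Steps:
u(z) = z²
1/(1/(6635 + u(220)) - 81533) = 1/(1/(6635 + 220²) - 81533) = 1/(1/(6635 + 48400) - 81533) = 1/(1/55035 - 81533) = 1/(-4487168654/55035) = -55035/4487168654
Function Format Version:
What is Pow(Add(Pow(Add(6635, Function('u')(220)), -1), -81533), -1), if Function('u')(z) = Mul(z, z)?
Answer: Rational(-55035, 4487168654) ≈ -1.2265e-5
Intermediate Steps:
Function('u')(z) = Pow(z, 2)
Pow(Add(Pow(Add(6635, Function('u')(220)), -1), -81533), -1) = Pow(Add(Pow(Add(6635, Pow(220, 2)), -1), -81533), -1) = Pow(Add(Pow(Add(6635, 48400), -1), -81533), -1) = Pow(Add(Pow(55035, -1), -81533), -1) = Pow(Add(Rational(1, 55035), -81533), -1) = Pow(Rational(-4487168654, 55035), -1) = Rational(-55035, 4487168654)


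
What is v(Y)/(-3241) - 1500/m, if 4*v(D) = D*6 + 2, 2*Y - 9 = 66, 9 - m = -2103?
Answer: -415113/570416 ≈ -0.72774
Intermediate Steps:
m = 2112 (m = 9 - 1*(-2103) = 9 + 2103 = 2112)
Y = 75/2 (Y = 9/2 + (½)*66 = 9/2 + 33 = 75/2 ≈ 37.500)
v(D) = ½ + 3*D/2 (v(D) = (D*6 + 2)/4 = (6*D + 2)/4 = (2 + 6*D)/4 = ½ + 3*D/2)
v(Y)/(-3241) - 1500/m = (½ + (3/2)*(75/2))/(-3241) - 1500/2112 = (½ + 225/4)*(-1/3241) - 1500*1/2112 = (227/4)*(-1/3241) - 125/176 = -227/12964 - 125/176 = -415113/570416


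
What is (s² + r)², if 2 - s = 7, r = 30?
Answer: 3025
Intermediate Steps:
s = -5 (s = 2 - 1*7 = 2 - 7 = -5)
(s² + r)² = ((-5)² + 30)² = (25 + 30)² = 55² = 3025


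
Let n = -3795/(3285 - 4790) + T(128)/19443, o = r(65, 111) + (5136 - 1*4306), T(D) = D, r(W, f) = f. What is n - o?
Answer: -5492258998/5852343 ≈ -938.47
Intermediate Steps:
o = 941 (o = 111 + (5136 - 1*4306) = 111 + (5136 - 4306) = 111 + 830 = 941)
n = 14795765/5852343 (n = -3795/(3285 - 4790) + 128/19443 = -3795/(-1505) + 128*(1/19443) = -3795*(-1/1505) + 128/19443 = 759/301 + 128/19443 = 14795765/5852343 ≈ 2.5282)
n - o = 14795765/5852343 - 1*941 = 14795765/5852343 - 941 = -5492258998/5852343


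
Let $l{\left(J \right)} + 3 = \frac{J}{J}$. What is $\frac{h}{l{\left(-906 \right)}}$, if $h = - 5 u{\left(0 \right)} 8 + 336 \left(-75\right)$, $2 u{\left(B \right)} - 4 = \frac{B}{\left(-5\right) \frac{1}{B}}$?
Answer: $12640$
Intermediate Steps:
$l{\left(J \right)} = -2$ ($l{\left(J \right)} = -3 + \frac{J}{J} = -3 + 1 = -2$)
$u{\left(B \right)} = 2 - \frac{B^{2}}{10}$ ($u{\left(B \right)} = 2 + \frac{B \frac{1}{\left(-5\right) \frac{1}{B}}}{2} = 2 + \frac{B \left(- \frac{B}{5}\right)}{2} = 2 + \frac{\left(- \frac{1}{5}\right) B^{2}}{2} = 2 - \frac{B^{2}}{10}$)
$h = -25280$ ($h = - 5 \left(2 - \frac{0^{2}}{10}\right) 8 + 336 \left(-75\right) = - 5 \left(2 - 0\right) 8 - 25200 = - 5 \left(2 + 0\right) 8 - 25200 = \left(-5\right) 2 \cdot 8 - 25200 = \left(-10\right) 8 - 25200 = -80 - 25200 = -25280$)
$\frac{h}{l{\left(-906 \right)}} = - \frac{25280}{-2} = \left(-25280\right) \left(- \frac{1}{2}\right) = 12640$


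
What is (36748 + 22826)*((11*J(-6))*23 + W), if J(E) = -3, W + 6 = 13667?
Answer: 768623748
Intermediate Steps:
W = 13661 (W = -6 + 13667 = 13661)
(36748 + 22826)*((11*J(-6))*23 + W) = (36748 + 22826)*((11*(-3))*23 + 13661) = 59574*(-33*23 + 13661) = 59574*(-759 + 13661) = 59574*12902 = 768623748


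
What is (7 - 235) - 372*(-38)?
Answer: 13908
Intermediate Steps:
(7 - 235) - 372*(-38) = -228 + 14136 = 13908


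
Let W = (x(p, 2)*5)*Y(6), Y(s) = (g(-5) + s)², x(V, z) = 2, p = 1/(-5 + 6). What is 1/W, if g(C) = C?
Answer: ⅒ ≈ 0.10000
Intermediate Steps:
p = 1 (p = 1/1 = 1)
Y(s) = (-5 + s)²
W = 10 (W = (2*5)*(-5 + 6)² = 10*1² = 10*1 = 10)
1/W = 1/10 = ⅒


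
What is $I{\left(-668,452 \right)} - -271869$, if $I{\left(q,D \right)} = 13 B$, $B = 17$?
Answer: $272090$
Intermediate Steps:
$I{\left(q,D \right)} = 221$ ($I{\left(q,D \right)} = 13 \cdot 17 = 221$)
$I{\left(-668,452 \right)} - -271869 = 221 - -271869 = 221 + 271869 = 272090$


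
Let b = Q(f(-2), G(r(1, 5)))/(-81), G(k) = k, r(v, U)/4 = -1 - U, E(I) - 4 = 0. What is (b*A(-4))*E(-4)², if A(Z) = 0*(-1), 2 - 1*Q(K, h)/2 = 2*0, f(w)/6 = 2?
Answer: 0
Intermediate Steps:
E(I) = 4 (E(I) = 4 + 0 = 4)
r(v, U) = -4 - 4*U (r(v, U) = 4*(-1 - U) = -4 - 4*U)
f(w) = 12 (f(w) = 6*2 = 12)
Q(K, h) = 4 (Q(K, h) = 4 - 4*0 = 4 - 2*0 = 4 + 0 = 4)
A(Z) = 0
b = -4/81 (b = 4/(-81) = 4*(-1/81) = -4/81 ≈ -0.049383)
(b*A(-4))*E(-4)² = -4/81*0*4² = 0*16 = 0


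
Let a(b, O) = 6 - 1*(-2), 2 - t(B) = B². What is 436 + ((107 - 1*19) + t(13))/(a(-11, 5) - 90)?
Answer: 35831/82 ≈ 436.96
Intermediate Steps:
t(B) = 2 - B²
a(b, O) = 8 (a(b, O) = 6 + 2 = 8)
436 + ((107 - 1*19) + t(13))/(a(-11, 5) - 90) = 436 + ((107 - 1*19) + (2 - 1*13²))/(8 - 90) = 436 + ((107 - 19) + (2 - 1*169))/(-82) = 436 + (88 + (2 - 169))*(-1/82) = 436 + (88 - 167)*(-1/82) = 436 - 79*(-1/82) = 436 + 79/82 = 35831/82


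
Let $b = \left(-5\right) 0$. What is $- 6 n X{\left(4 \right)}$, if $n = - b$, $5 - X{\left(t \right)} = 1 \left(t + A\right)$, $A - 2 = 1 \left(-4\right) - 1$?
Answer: $0$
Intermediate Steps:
$b = 0$
$A = -3$ ($A = 2 + \left(1 \left(-4\right) - 1\right) = 2 - 5 = -3$)
$X{\left(t \right)} = 8 - t$ ($X{\left(t \right)} = 5 - 1 \left(t - 3\right) = 5 - 1 \left(-3 + t\right) = 5 - \left(-3 + t\right) = 8 - t$)
$n = 0$ ($n = \left(-1\right) 0 = 0$)
$- 6 n X{\left(4 \right)} = \left(-6\right) 0 \left(8 - 4\right) = 0 \left(8 - 4\right) = 0 \cdot 4 = 0$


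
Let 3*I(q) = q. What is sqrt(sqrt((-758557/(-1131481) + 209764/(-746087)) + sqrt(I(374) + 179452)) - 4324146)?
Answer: sqrt(-27734244204986882649696301143426 + 2532549794541*sqrt(2532549794541)*sqrt(985816607925 + 844183264847*sqrt(1616190)))/2532549794541 ≈ 2079.5*I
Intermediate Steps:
I(q) = q/3
sqrt(sqrt((-758557/(-1131481) + 209764/(-746087)) + sqrt(I(374) + 179452)) - 4324146) = sqrt(sqrt((-758557/(-1131481) + 209764/(-746087)) + sqrt((1/3)*374 + 179452)) - 4324146) = sqrt(sqrt((-758557*(-1/1131481) + 209764*(-1/746087)) + sqrt(374/3 + 179452)) - 4324146) = sqrt(sqrt((758557/1131481 - 209764/746087) + sqrt(538730/3)) - 4324146) = sqrt(sqrt(328605535975/844183264847 + sqrt(1616190)/3) - 4324146) = sqrt(-4324146 + sqrt(328605535975/844183264847 + sqrt(1616190)/3))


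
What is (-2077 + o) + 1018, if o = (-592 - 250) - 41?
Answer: -1942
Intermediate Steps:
o = -883 (o = -842 - 41 = -883)
(-2077 + o) + 1018 = (-2077 - 883) + 1018 = -2960 + 1018 = -1942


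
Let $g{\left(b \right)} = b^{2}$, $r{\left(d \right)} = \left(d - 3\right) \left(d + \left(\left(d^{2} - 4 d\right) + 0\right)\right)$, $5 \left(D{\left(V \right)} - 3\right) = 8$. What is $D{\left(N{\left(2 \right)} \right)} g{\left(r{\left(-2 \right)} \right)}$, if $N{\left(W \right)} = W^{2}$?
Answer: $11500$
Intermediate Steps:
$D{\left(V \right)} = \frac{23}{5}$ ($D{\left(V \right)} = 3 + \frac{1}{5} \cdot 8 = 3 + \frac{8}{5} = \frac{23}{5}$)
$r{\left(d \right)} = \left(-3 + d\right) \left(d^{2} - 3 d\right)$ ($r{\left(d \right)} = \left(-3 + d\right) \left(d + \left(d^{2} - 4 d\right)\right) = \left(-3 + d\right) \left(d^{2} - 3 d\right)$)
$D{\left(N{\left(2 \right)} \right)} g{\left(r{\left(-2 \right)} \right)} = \frac{23 \left(- 2 \left(9 + \left(-2\right)^{2} - -12\right)\right)^{2}}{5} = \frac{23 \left(- 2 \left(9 + 4 + 12\right)\right)^{2}}{5} = \frac{23 \left(\left(-2\right) 25\right)^{2}}{5} = \frac{23 \left(-50\right)^{2}}{5} = \frac{23}{5} \cdot 2500 = 11500$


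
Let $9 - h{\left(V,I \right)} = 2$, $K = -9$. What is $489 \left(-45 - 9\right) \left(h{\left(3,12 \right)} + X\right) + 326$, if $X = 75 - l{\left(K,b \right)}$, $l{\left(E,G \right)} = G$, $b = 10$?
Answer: $-1900906$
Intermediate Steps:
$h{\left(V,I \right)} = 7$ ($h{\left(V,I \right)} = 9 - 2 = 7$)
$X = 65$ ($X = 75 - 10 = 65$)
$489 \left(-45 - 9\right) \left(h{\left(3,12 \right)} + X\right) + 326 = 489 \left(-45 - 9\right) \left(7 + 65\right) + 326 = 489 \left(-45 - 9\right) 72 + 326 = 489 \left(\left(-54\right) 72\right) + 326 = 489 \left(-3888\right) + 326 = -1901232 + 326 = -1900906$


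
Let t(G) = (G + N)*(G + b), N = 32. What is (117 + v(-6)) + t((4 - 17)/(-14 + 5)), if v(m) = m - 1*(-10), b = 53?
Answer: 157291/81 ≈ 1941.9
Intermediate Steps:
t(G) = (32 + G)*(53 + G) (t(G) = (G + 32)*(G + 53) = (32 + G)*(53 + G))
v(m) = 10 + m (v(m) = m + 10 = 10 + m)
(117 + v(-6)) + t((4 - 17)/(-14 + 5)) = (117 + (10 - 6)) + (1696 + ((4 - 17)/(-14 + 5))² + 85*((4 - 17)/(-14 + 5))) = (117 + 4) + (1696 + (-13/(-9))² + 85*(-13/(-9))) = 121 + (1696 + (-13*(-⅑))² + 85*(-13*(-⅑))) = 121 + (1696 + (13/9)² + 85*(13/9)) = 121 + (1696 + 169/81 + 1105/9) = 121 + 147490/81 = 157291/81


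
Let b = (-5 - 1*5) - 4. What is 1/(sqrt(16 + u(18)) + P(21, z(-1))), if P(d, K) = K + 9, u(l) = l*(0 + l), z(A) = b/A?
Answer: 23/189 - 2*sqrt(85)/189 ≈ 0.024132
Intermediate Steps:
b = -14 (b = (-5 - 5) - 4 = -10 - 4 = -14)
z(A) = -14/A
u(l) = l**2 (u(l) = l*l = l**2)
P(d, K) = 9 + K
1/(sqrt(16 + u(18)) + P(21, z(-1))) = 1/(sqrt(16 + 18**2) + (9 - 14/(-1))) = 1/(sqrt(16 + 324) + (9 - 14*(-1))) = 1/(sqrt(340) + (9 + 14)) = 1/(2*sqrt(85) + 23) = 1/(23 + 2*sqrt(85))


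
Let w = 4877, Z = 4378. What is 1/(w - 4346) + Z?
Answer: 2324719/531 ≈ 4378.0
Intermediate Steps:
1/(w - 4346) + Z = 1/(4877 - 4346) + 4378 = 1/531 + 4378 = 2324719/531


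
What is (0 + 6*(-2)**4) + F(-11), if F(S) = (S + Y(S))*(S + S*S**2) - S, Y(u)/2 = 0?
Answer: 14869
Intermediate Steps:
Y(u) = 0 (Y(u) = 2*0 = 0)
F(S) = -S + S*(S + S**3) (F(S) = (S + 0)*(S + S*S**2) - S = S*(S + S**3) - S = -S + S*(S + S**3))
(0 + 6*(-2)**4) + F(-11) = (0 + 6*(-2)**4) - 11*(-1 - 11 + (-11)**3) = (0 + 6*16) - 11*(-1 - 11 - 1331) = (0 + 96) - 11*(-1343) = 96 + 14773 = 14869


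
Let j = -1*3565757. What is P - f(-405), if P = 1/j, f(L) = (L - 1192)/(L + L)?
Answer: -5694514739/2888263170 ≈ -1.9716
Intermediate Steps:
f(L) = (-1192 + L)/(2*L) (f(L) = (-1192 + L)/((2*L)) = (-1192 + L)*(1/(2*L)) = (-1192 + L)/(2*L))
j = -3565757
P = -1/3565757 (P = 1/(-3565757) = -1/3565757 ≈ -2.8045e-7)
P - f(-405) = -1/3565757 - (-1192 - 405)/(2*(-405)) = -1/3565757 - (-1)*(-1597)/(2*405) = -1/3565757 - 1*1597/810 = -1/3565757 - 1597/810 = -5694514739/2888263170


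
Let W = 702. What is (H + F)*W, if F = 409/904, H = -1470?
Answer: -466293321/452 ≈ -1.0316e+6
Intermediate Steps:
F = 409/904 (F = 409*(1/904) = 409/904 ≈ 0.45243)
(H + F)*W = (-1470 + 409/904)*702 = -1328471/904*702 = -466293321/452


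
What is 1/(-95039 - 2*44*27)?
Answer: -1/97415 ≈ -1.0265e-5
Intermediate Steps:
1/(-95039 - 2*44*27) = 1/(-95039 - 88*27) = 1/(-95039 - 2376) = 1/(-97415) = -1/97415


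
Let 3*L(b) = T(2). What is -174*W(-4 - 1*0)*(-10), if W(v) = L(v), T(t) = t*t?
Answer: 2320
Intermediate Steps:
T(t) = t²
L(b) = 4/3 (L(b) = (⅓)*2² = (⅓)*4 = 4/3)
W(v) = 4/3
-174*W(-4 - 1*0)*(-10) = -174*4/3*(-10) = -232*(-10) = 2320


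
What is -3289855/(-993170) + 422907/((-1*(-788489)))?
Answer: 602806604857/156620724026 ≈ 3.8488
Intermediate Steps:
-3289855/(-993170) + 422907/((-1*(-788489))) = -3289855*(-1/993170) + 422907/788489 = 657971/198634 + 422907*(1/788489) = 657971/198634 + 422907/788489 = 602806604857/156620724026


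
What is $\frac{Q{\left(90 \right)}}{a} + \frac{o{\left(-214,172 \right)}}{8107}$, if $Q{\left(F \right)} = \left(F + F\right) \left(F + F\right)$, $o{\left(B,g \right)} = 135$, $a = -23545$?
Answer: $- \frac{51897645}{38175863} \approx -1.3594$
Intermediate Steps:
$Q{\left(F \right)} = 4 F^{2}$ ($Q{\left(F \right)} = 2 F 2 F = 4 F^{2}$)
$\frac{Q{\left(90 \right)}}{a} + \frac{o{\left(-214,172 \right)}}{8107} = \frac{4 \cdot 90^{2}}{-23545} + \frac{135}{8107} = 4 \cdot 8100 \left(- \frac{1}{23545}\right) + 135 \cdot \frac{1}{8107} = 32400 \left(- \frac{1}{23545}\right) + \frac{135}{8107} = - \frac{6480}{4709} + \frac{135}{8107} = - \frac{51897645}{38175863}$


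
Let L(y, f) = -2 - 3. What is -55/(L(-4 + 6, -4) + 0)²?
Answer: -11/5 ≈ -2.2000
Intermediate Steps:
L(y, f) = -5
-55/(L(-4 + 6, -4) + 0)² = -55/(-5 + 0)² = -55/((-5)²) = -55/25 = -55*1/25 = -11/5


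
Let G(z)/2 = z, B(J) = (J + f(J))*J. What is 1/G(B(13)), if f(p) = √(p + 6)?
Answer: 1/300 - √19/3900 ≈ 0.0022157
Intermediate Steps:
f(p) = √(6 + p)
B(J) = J*(J + √(6 + J)) (B(J) = (J + √(6 + J))*J = J*(J + √(6 + J)))
G(z) = 2*z
1/G(B(13)) = 1/(2*(13*(13 + √(6 + 13)))) = 1/(2*(13*(13 + √19))) = 1/(2*(169 + 13*√19)) = 1/(338 + 26*√19)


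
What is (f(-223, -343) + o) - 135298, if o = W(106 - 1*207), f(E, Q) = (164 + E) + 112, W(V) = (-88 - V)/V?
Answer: -13659758/101 ≈ -1.3525e+5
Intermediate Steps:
W(V) = (-88 - V)/V
f(E, Q) = 276 + E
o = -13/101 (o = (-88 - (106 - 1*207))/(106 - 1*207) = (-88 - (106 - 207))/(106 - 207) = (-88 - 1*(-101))/(-101) = -(-88 + 101)/101 = -1/101*13 = -13/101 ≈ -0.12871)
(f(-223, -343) + o) - 135298 = ((276 - 223) - 13/101) - 135298 = (53 - 13/101) - 135298 = 5340/101 - 135298 = -13659758/101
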